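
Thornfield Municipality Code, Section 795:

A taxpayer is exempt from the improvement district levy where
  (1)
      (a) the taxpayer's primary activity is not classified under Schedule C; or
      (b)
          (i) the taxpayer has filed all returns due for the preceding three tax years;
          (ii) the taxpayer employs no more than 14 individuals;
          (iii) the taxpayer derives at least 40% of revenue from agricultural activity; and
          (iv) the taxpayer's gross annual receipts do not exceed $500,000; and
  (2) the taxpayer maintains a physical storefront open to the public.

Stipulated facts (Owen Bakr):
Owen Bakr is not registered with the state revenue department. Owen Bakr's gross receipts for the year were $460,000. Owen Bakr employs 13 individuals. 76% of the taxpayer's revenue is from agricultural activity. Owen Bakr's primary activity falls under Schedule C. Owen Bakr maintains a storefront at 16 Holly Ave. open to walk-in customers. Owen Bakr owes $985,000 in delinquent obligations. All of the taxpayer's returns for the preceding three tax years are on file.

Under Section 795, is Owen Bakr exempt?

Yes — exempt.

(a) not (Schedule C activity) — fails.
(i) returns current — holds.
(ii) ≤ 14 employees — met.
(iii) ≥40% agricultural — satisfied.
(iv) receipts ≤ $500,000 — met.
So (b) is satisfied (T AND T AND T AND T).
So (1) is satisfied (F OR T).
(2) has storefront — satisfied.
So Overall is satisfied (T AND T).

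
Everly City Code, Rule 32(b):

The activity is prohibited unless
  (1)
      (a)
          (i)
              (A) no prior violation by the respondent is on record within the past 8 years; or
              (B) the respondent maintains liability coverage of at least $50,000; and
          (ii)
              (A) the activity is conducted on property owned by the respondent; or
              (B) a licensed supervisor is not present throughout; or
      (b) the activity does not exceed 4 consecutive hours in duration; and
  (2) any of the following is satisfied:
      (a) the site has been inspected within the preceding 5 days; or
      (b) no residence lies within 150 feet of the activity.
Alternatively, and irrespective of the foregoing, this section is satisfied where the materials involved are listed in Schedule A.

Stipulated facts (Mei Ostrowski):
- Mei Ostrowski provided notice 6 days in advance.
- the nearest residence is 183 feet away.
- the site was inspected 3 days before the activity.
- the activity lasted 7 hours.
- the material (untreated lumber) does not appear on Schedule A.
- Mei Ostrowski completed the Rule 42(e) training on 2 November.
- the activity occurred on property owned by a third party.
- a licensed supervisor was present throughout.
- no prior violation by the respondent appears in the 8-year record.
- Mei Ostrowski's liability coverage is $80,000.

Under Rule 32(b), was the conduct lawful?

(A) no prior violation — satisfied.
(B) coverage ≥ $50,000 — met.
(i): T OR T → true.
(A) own property — fails.
(B) not (supervisor present) — not satisfied.
(ii): F OR F → false.
(a) = T AND F = false.
(b) ≤ 4 hrs duration — fails.
So (1) is not satisfied (F OR F).
(a) site inspected — holds.
(b) no residence in 150 ft — met.
So (2) is satisfied (T OR T).
Overall: F AND T → false.
Exception (Schedule A material) — not satisfied.
Result: main false OR exception false → false.

No — unlawful.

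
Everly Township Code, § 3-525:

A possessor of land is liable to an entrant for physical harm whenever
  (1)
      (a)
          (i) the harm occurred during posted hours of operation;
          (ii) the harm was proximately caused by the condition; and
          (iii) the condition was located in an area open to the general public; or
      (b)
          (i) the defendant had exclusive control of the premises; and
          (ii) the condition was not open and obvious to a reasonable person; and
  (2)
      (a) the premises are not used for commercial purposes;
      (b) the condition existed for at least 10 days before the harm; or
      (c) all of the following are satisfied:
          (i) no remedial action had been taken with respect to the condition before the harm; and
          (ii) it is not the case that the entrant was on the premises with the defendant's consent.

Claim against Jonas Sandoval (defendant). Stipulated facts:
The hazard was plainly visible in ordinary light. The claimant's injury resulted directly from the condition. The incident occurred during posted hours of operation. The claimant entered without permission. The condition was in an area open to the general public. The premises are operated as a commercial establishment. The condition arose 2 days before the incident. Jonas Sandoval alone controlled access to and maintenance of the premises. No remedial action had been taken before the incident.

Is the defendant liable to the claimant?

Yes — liable.

(i) during posted hours — holds.
(ii) proximate cause — holds.
(iii) public area — met.
(a): T AND T AND T → true.
(i) exclusive control — satisfied.
(ii) not open/obvious — not met.
(b): T AND F → false.
So (1) is satisfied (T OR F).
(a) not (commercial use) — fails.
(b) condition ≥10 days old — not met.
(i) no remedial action — holds.
(ii) not (consent to enter) — satisfied.
(c) = T AND T = true.
(2) = F OR F OR T = true.
Overall: T AND T → true.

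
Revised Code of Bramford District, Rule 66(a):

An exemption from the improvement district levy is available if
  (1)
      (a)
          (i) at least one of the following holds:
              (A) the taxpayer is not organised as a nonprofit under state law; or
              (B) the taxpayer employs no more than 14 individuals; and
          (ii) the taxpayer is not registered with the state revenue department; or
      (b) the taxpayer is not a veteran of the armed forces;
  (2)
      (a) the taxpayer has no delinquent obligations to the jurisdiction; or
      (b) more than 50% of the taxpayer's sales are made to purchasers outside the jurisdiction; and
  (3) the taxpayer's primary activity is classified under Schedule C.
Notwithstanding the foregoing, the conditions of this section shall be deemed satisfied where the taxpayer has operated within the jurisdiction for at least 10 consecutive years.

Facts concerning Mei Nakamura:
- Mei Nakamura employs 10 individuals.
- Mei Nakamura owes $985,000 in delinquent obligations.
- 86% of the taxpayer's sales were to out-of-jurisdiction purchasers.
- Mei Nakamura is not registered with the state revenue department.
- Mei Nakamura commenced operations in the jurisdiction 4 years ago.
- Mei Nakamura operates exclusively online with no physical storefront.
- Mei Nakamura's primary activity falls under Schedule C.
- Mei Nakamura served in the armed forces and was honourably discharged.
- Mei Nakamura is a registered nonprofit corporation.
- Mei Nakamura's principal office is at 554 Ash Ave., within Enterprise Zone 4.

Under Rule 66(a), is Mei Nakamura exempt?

Yes — exempt.

(A) not (nonprofit) — not satisfied.
(B) ≤ 14 employees — holds.
So (i) is satisfied (F OR T).
(ii) not (state-registered) — holds.
(a): T AND T → true.
(b) not (veteran) — not satisfied.
(1): T OR F → true.
(a) no delinquency — fails.
(b) >50% out-of-jur. sales — holds.
(2) = F OR T = true.
(3) Schedule C activity — holds.
Overall = T AND T AND T = true.
Exception (≥ 10 yrs in jurisdiction) — not satisfied.
Result: main true OR exception false → true.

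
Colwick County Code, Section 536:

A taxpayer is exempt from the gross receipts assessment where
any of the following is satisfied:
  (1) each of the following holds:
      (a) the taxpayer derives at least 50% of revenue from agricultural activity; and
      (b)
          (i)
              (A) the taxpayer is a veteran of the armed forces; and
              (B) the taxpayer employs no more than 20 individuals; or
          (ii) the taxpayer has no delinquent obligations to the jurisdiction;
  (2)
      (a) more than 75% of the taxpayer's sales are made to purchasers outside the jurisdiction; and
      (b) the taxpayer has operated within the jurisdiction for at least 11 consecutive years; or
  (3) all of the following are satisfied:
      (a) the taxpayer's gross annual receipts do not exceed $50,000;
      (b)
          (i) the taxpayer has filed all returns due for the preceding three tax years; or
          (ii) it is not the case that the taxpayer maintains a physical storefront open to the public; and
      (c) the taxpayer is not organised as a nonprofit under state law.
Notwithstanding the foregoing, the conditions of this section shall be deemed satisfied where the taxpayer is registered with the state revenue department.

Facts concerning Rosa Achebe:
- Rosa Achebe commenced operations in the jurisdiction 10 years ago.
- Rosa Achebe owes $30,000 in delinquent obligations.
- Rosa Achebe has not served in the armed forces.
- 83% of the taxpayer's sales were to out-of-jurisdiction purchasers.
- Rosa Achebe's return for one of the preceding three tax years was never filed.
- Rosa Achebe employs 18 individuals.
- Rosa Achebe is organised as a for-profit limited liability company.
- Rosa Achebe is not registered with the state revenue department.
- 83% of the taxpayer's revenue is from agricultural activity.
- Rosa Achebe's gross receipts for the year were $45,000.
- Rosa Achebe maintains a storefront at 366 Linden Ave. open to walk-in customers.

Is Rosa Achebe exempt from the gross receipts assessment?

No — not exempt.

(a) ≥50% agricultural — holds.
(A) veteran — not met.
(B) ≤ 20 employees — holds.
(i): F AND T → false.
(ii) no delinquency — not met.
(b): F OR F → false.
(1): T AND F → false.
(a) >75% out-of-jur. sales — satisfied.
(b) ≥ 11 yrs in jurisdiction — fails.
(2): T AND F → false.
(a) receipts ≤ $50,000 — met.
(i) returns current — not satisfied.
(ii) not (has storefront) — not satisfied.
(b): F OR F → false.
(c) not (nonprofit) — satisfied.
(3): T AND F AND T → false.
Overall: F OR F OR F → false.
Exception (state-registered) — not satisfied.
Result: main false OR exception false → false.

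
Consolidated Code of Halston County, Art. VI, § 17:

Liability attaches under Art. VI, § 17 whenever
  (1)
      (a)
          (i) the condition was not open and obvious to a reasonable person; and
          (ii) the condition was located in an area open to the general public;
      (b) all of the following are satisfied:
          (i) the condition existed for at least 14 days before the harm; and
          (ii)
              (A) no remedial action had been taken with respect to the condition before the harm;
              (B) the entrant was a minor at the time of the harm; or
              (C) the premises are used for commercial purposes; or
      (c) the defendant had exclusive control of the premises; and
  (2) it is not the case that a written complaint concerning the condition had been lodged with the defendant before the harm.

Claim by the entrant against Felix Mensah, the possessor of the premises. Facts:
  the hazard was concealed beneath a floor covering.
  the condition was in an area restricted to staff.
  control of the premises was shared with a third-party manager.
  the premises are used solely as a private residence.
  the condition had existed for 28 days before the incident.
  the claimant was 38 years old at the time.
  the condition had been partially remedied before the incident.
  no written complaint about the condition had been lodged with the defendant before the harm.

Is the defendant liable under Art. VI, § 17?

No — not liable.

(i) not open/obvious — met.
(ii) public area — fails.
So (a) is not satisfied (T AND F).
(i) condition ≥14 days old — satisfied.
(A) no remedial action — fails.
(B) entrant a minor — not satisfied.
(C) commercial use — not satisfied.
So (ii) is not satisfied (F OR F OR F).
(b): T AND F → false.
(c) exclusive control — fails.
So (1) is not satisfied (F OR F OR F).
(2) not (complaint lodged) — satisfied.
Overall: F AND T → false.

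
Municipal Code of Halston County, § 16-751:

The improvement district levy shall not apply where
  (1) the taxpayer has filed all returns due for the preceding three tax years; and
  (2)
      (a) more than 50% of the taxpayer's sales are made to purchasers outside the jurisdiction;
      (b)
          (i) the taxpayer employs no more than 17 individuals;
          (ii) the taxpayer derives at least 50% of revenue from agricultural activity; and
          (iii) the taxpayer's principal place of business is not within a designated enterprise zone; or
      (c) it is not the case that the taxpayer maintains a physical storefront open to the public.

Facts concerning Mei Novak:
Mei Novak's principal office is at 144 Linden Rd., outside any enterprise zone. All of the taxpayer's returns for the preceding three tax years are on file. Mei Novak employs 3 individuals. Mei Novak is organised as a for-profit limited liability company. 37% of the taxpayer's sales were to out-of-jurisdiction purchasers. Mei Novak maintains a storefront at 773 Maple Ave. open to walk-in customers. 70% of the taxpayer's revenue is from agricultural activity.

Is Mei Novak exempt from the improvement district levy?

Yes — exempt.

(1) returns current — satisfied.
(a) >50% out-of-jur. sales — not met.
(i) ≤ 17 employees — met.
(ii) ≥50% agricultural — met.
(iii) not (in enterprise zone) — met.
(b): T AND T AND T → true.
(c) not (has storefront) — not met.
So (2) is satisfied (F OR T OR F).
So Overall is satisfied (T AND T).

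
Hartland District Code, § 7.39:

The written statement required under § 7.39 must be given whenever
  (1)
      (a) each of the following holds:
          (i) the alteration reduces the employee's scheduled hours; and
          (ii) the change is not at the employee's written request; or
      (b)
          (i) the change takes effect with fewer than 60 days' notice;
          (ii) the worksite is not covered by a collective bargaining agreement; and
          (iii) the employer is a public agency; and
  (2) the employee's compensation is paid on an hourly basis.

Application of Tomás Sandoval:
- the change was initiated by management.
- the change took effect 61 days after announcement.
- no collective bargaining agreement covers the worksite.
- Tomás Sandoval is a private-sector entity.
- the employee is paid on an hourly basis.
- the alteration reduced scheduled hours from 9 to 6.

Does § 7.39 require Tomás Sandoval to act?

(i) hours reduced — met.
(ii) not employee-requested — met.
(a) = T AND T = true.
(i) < 60 days' notice — not satisfied.
(ii) no CBA — holds.
(iii) public agency — not satisfied.
(b) = F AND T AND F = false.
(1) = T OR F = true.
(2) hourly-paid — holds.
Overall: T AND T → true.

Yes — required.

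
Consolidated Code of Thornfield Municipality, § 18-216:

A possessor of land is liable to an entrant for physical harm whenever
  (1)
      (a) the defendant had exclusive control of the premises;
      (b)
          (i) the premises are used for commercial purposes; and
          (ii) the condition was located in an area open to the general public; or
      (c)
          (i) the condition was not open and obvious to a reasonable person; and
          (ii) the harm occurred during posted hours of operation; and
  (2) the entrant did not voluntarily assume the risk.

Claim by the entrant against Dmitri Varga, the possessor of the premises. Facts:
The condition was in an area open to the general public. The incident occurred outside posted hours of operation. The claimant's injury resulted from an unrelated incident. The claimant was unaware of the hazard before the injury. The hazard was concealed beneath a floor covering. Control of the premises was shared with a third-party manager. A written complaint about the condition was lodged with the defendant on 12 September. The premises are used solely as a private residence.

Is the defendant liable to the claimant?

No — not liable.

(a) exclusive control — not met.
(i) commercial use — not met.
(ii) public area — met.
So (b) is not satisfied (F AND T).
(i) not open/obvious — holds.
(ii) during posted hours — not met.
So (c) is not satisfied (T AND F).
So (1) is not satisfied (F OR F OR F).
(2) no assumed risk — holds.
So Overall is not satisfied (F AND T).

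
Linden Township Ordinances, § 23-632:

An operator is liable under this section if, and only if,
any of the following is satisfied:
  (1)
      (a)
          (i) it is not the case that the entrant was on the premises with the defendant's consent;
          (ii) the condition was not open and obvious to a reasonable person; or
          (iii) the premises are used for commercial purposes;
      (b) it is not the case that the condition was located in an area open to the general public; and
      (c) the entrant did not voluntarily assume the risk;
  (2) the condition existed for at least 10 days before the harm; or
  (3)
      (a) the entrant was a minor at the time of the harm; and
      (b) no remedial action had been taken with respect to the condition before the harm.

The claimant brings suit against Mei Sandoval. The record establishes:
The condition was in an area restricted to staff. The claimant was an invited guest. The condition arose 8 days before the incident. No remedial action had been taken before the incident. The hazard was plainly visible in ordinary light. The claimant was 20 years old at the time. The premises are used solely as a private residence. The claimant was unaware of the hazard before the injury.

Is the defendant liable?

(i) not (consent to enter) — fails.
(ii) not open/obvious — not met.
(iii) commercial use — not met.
So (a) is not satisfied (F OR F OR F).
(b) not (public area) — met.
(c) no assumed risk — met.
(1) = F AND T AND T = false.
(2) condition ≥10 days old — not satisfied.
(a) entrant a minor — not met.
(b) no remedial action — met.
(3) = F AND T = false.
Overall: F OR F OR F → false.

No — not liable.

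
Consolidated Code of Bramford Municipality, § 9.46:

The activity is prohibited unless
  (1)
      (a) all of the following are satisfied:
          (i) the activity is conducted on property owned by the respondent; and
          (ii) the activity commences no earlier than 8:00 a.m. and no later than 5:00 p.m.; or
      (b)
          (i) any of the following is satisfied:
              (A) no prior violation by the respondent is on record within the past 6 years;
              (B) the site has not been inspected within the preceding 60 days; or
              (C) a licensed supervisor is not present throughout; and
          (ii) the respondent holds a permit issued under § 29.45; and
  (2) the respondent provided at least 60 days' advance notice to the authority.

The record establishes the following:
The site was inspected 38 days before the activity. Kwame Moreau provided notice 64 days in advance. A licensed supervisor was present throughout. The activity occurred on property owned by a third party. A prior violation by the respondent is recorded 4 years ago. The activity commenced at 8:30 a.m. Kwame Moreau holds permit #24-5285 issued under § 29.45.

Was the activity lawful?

No — unlawful.

(i) own property — fails.
(ii) start within hours — met.
(a) = F AND T = false.
(A) no prior violation — not met.
(B) not (site inspected) — not met.
(C) not (supervisor present) — not met.
So (i) is not satisfied (F OR F OR F).
(ii) holds permit — met.
(b): F AND T → false.
So (1) is not satisfied (F OR F).
(2) ≥60 days' notice — satisfied.
So Overall is not satisfied (F AND T).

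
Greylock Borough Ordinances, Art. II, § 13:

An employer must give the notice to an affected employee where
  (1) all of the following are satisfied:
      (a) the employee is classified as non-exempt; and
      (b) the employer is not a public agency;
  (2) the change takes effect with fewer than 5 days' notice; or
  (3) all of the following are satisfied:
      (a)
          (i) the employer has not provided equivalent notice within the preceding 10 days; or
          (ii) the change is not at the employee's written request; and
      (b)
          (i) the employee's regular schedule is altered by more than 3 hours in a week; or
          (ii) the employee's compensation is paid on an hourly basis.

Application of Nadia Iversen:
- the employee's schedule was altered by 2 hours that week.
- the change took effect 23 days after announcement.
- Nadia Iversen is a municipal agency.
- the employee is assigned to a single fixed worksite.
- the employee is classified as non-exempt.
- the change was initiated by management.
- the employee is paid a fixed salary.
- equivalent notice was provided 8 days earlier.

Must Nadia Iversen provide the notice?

(a) non-exempt — satisfied.
(b) not (public agency) — not met.
(1) = T AND F = false.
(2) < 5 days' notice — not satisfied.
(i) no recent notice — not met.
(ii) not employee-requested — met.
(a) = F OR T = true.
(i) schedule shift > 3h — not satisfied.
(ii) hourly-paid — not met.
(b): F OR F → false.
(3): T AND F → false.
Overall = F OR F OR F = false.

No — not required.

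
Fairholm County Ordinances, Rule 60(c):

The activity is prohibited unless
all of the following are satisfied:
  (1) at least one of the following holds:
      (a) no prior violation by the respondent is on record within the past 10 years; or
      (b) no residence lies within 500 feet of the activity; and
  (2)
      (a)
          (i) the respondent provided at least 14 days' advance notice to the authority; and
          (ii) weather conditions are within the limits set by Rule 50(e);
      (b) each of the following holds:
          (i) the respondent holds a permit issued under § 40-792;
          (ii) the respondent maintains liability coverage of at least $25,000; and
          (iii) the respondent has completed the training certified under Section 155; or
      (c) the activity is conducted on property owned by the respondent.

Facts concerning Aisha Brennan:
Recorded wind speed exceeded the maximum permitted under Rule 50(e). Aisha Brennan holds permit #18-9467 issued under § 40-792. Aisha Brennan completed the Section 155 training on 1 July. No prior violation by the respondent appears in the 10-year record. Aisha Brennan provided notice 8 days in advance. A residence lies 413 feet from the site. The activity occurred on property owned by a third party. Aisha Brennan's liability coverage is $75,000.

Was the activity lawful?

Yes — lawful.

(a) no prior violation — satisfied.
(b) no residence in 500 ft — not met.
(1) = T OR F = true.
(i) ≥14 days' notice — fails.
(ii) weather ok — not satisfied.
So (a) is not satisfied (F AND F).
(i) holds permit — holds.
(ii) coverage ≥ $25,000 — satisfied.
(iii) training certified — met.
(b) = T AND T AND T = true.
(c) own property — not satisfied.
(2) = F OR T OR F = true.
Overall = T AND T = true.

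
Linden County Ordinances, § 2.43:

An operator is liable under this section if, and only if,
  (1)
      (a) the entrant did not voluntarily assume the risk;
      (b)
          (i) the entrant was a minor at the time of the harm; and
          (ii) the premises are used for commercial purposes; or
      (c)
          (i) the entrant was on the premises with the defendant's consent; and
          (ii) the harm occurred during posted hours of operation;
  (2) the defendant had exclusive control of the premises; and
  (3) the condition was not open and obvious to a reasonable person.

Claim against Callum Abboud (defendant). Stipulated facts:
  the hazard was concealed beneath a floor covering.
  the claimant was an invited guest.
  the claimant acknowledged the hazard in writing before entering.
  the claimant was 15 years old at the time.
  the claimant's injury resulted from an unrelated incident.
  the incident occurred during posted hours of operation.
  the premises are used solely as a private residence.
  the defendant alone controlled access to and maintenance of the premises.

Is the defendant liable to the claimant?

Yes — liable.

(a) no assumed risk — not met.
(i) entrant a minor — holds.
(ii) commercial use — not met.
(b): T AND F → false.
(i) consent to enter — met.
(ii) during posted hours — met.
(c) = T AND T = true.
(1) = F OR F OR T = true.
(2) exclusive control — holds.
(3) not open/obvious — met.
Overall = T AND T AND T = true.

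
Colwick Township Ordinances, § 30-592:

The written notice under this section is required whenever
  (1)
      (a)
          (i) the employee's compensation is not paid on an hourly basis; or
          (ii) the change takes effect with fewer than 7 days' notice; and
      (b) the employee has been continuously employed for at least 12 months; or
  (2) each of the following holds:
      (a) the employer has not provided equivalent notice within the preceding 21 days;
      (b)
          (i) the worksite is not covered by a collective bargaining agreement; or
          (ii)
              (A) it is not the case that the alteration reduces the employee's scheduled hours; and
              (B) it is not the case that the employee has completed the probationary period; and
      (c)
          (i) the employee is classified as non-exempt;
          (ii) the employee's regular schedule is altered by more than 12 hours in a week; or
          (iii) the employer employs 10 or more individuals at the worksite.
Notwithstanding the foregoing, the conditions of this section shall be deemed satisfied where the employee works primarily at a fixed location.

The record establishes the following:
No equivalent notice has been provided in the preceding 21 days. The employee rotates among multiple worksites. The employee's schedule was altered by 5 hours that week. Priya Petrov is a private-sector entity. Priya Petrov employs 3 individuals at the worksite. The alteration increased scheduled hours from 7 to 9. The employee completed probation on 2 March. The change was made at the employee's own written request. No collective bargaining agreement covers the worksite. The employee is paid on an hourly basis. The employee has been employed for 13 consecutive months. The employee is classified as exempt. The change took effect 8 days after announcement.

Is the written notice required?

No — not required.

(i) not (hourly-paid) — not satisfied.
(ii) < 7 days' notice — fails.
So (a) is not satisfied (F OR F).
(b) tenure ≥ 12 mo. — satisfied.
So (1) is not satisfied (F AND T).
(a) no recent notice — satisfied.
(i) no CBA — holds.
(A) not (hours reduced) — satisfied.
(B) not (past probation) — not satisfied.
So (ii) is not satisfied (T AND F).
(b): T OR F → true.
(i) non-exempt — not met.
(ii) schedule shift > 12h — not satisfied.
(iii) ≥ 10 at site — not satisfied.
(c): F OR F OR F → false.
(2) = T AND T AND F = false.
Overall = F OR F = false.
Exception (fixed location) — not satisfied.
Result: main false OR exception false → false.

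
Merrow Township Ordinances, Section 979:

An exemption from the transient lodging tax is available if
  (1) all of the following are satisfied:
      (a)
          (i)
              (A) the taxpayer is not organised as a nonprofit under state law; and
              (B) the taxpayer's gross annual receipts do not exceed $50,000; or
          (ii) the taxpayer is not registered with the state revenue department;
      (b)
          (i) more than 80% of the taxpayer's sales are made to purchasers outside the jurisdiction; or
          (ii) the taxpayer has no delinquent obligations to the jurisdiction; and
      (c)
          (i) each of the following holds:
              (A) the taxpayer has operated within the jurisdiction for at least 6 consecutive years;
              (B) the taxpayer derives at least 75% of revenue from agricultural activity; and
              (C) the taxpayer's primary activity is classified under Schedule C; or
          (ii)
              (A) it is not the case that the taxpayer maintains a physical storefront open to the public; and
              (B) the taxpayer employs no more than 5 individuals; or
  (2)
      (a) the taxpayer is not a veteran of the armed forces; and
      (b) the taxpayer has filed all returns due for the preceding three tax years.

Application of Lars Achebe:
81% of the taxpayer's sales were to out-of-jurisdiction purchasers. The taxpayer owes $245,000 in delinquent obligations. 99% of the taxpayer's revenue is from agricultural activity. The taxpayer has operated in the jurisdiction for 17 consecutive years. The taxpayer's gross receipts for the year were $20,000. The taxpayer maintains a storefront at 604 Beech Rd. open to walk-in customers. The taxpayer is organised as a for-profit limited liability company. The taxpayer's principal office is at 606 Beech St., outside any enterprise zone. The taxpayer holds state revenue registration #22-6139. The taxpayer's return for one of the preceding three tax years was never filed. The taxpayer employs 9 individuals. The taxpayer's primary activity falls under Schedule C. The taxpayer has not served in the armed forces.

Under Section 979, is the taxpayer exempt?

Yes — exempt.

(A) not (nonprofit) — satisfied.
(B) receipts ≤ $50,000 — satisfied.
(i) = T AND T = true.
(ii) not (state-registered) — not met.
(a): T OR F → true.
(i) >80% out-of-jur. sales — satisfied.
(ii) no delinquency — not met.
(b): T OR F → true.
(A) ≥ 6 yrs in jurisdiction — met.
(B) ≥75% agricultural — holds.
(C) Schedule C activity — met.
(i) = T AND T AND T = true.
(A) not (has storefront) — fails.
(B) ≤ 5 employees — not met.
So (ii) is not satisfied (F AND F).
(c) = T OR F = true.
(1) = T AND T AND T = true.
(a) not (veteran) — satisfied.
(b) returns current — fails.
(2): T AND F → false.
So Overall is satisfied (T OR F).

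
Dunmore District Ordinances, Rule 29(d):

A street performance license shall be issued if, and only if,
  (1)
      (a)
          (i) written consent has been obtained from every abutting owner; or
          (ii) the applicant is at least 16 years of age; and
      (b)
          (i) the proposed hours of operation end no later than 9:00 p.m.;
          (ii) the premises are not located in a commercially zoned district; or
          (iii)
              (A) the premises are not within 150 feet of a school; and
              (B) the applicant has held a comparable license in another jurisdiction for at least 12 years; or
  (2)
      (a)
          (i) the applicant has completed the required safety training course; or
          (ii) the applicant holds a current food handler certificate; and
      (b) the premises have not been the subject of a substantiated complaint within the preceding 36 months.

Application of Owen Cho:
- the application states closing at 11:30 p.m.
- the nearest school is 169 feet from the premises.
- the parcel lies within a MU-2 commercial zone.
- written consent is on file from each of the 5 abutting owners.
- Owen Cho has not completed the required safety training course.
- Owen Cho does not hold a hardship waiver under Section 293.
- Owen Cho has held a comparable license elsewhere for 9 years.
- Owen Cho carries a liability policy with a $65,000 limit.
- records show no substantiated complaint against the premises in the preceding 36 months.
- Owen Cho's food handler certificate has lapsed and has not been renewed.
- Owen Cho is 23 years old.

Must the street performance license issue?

No — denied.

(i) all abutters consent — met.
(ii) age ≥ 16 — satisfied.
So (a) is satisfied (T OR T).
(i) closes by 9 p.m. — not satisfied.
(ii) not (commercially zoned) — fails.
(A) ≥150 ft from school — holds.
(B) prior license ≥ 12 yr — fails.
(iii) = T AND F = false.
(b) = F OR F OR F = false.
(1): T AND F → false.
(i) safety training — fails.
(ii) food handler cert. — not satisfied.
(a): F OR F → false.
(b) no complaint in 36 mo. — holds.
So (2) is not satisfied (F AND T).
Overall = F OR F = false.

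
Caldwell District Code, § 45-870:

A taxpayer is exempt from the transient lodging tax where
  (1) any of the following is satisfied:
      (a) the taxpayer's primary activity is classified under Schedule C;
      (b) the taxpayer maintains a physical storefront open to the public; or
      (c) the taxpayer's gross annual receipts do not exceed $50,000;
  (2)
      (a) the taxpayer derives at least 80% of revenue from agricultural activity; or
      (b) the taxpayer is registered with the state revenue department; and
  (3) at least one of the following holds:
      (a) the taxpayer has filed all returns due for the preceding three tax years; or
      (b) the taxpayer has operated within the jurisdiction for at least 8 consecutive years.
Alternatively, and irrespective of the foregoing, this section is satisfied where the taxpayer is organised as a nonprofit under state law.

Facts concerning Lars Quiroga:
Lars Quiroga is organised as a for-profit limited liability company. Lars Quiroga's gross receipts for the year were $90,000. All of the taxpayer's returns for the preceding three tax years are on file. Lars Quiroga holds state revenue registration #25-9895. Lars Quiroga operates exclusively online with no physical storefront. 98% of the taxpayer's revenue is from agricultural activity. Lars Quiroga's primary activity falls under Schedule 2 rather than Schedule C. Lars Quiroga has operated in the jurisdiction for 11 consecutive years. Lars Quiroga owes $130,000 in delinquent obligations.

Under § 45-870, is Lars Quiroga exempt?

No — not exempt.

(a) Schedule C activity — not satisfied.
(b) has storefront — not met.
(c) receipts ≤ $50,000 — not met.
(1): F OR F OR F → false.
(a) ≥80% agricultural — met.
(b) state-registered — holds.
(2): T OR T → true.
(a) returns current — met.
(b) ≥ 8 yrs in jurisdiction — satisfied.
(3) = T OR T = true.
So Overall is not satisfied (F AND T AND T).
Exception (nonprofit) — not satisfied.
Result: main false OR exception false → false.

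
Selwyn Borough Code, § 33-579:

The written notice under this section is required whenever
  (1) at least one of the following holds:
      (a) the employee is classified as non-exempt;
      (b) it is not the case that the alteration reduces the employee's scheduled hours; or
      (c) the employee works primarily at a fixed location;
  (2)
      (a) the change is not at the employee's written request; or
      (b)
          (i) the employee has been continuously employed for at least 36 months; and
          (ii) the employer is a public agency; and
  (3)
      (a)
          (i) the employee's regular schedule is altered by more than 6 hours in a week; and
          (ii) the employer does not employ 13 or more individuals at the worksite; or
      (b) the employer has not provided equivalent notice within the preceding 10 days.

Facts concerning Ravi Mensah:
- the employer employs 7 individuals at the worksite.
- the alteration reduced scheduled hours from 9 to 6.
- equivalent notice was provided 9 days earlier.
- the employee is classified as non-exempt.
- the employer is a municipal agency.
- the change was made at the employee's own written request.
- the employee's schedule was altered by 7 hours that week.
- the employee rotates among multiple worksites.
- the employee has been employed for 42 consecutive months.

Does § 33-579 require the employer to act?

Yes — required.

(a) non-exempt — met.
(b) not (hours reduced) — not met.
(c) fixed location — not satisfied.
So (1) is satisfied (T OR F OR F).
(a) not employee-requested — fails.
(i) tenure ≥ 36 mo. — satisfied.
(ii) public agency — holds.
(b) = T AND T = true.
(2) = F OR T = true.
(i) schedule shift > 6h — holds.
(ii) not (≥ 13 at site) — met.
(a): T AND T → true.
(b) no recent notice — not met.
So (3) is satisfied (T OR F).
Overall = T AND T AND T = true.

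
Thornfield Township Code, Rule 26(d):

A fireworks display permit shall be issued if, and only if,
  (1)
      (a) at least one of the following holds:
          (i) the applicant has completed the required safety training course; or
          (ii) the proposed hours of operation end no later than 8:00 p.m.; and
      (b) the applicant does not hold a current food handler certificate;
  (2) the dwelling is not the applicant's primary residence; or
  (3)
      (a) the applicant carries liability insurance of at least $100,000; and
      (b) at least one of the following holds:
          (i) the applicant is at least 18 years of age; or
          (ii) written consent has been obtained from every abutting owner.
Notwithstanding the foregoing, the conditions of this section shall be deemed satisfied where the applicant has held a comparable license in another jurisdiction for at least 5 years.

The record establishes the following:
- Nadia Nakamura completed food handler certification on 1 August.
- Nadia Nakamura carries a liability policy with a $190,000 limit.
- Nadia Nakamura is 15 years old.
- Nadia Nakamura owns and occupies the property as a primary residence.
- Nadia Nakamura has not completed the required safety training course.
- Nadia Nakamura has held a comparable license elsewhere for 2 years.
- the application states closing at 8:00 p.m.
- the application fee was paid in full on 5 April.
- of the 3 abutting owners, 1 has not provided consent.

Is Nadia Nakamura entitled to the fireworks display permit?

No — denied.

(i) safety training — fails.
(ii) closes by 8 p.m. — holds.
(a) = F OR T = true.
(b) not (food handler cert.) — fails.
(1): T AND F → false.
(2) not (primary residence) — not satisfied.
(a) insurance ≥ $100,000 — satisfied.
(i) age ≥ 18 — not satisfied.
(ii) all abutters consent — fails.
So (b) is not satisfied (F OR F).
(3) = T AND F = false.
Overall = F OR F OR F = false.
Exception (prior license ≥ 5 yr) — not satisfied.
Result: main false OR exception false → false.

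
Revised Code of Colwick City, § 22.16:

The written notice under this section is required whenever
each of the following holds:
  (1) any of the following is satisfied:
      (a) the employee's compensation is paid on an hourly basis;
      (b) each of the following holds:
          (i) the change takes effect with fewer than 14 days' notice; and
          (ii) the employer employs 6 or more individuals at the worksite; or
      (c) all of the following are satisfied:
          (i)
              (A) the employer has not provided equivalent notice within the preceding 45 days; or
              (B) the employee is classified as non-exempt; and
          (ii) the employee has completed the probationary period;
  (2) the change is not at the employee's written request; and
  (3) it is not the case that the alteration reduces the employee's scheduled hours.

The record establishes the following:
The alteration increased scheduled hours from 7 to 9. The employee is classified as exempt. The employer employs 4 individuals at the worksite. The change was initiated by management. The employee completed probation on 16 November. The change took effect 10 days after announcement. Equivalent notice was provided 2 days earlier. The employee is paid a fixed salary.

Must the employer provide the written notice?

(a) hourly-paid — not met.
(i) < 14 days' notice — met.
(ii) ≥ 6 at site — fails.
(b): T AND F → false.
(A) no recent notice — not satisfied.
(B) non-exempt — fails.
So (i) is not satisfied (F OR F).
(ii) past probation — met.
(c): F AND T → false.
(1) = F OR F OR F = false.
(2) not employee-requested — met.
(3) not (hours reduced) — satisfied.
So Overall is not satisfied (F AND T AND T).

No — not required.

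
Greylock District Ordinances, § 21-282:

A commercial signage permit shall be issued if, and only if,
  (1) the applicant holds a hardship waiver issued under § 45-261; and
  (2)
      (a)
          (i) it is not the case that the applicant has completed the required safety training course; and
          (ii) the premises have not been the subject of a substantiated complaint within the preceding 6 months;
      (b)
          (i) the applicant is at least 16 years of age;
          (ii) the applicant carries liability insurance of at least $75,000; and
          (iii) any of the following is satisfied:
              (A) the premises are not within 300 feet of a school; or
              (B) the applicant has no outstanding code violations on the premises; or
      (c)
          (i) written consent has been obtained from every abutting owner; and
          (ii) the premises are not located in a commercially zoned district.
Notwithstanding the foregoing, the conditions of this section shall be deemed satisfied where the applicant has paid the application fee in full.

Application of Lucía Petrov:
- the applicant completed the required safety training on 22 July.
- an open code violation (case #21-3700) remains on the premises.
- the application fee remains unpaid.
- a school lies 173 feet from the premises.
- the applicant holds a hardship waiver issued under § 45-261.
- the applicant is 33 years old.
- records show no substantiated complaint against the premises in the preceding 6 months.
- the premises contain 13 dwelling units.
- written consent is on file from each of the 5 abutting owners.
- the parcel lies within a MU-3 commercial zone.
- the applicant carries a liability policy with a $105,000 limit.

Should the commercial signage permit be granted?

No — denied.

(1) hardship waiver — satisfied.
(i) not (safety training) — fails.
(ii) no complaint in 6 mo. — satisfied.
So (a) is not satisfied (F AND T).
(i) age ≥ 16 — met.
(ii) insurance ≥ $75,000 — met.
(A) ≥300 ft from school — fails.
(B) no code violations — not satisfied.
(iii) = F OR F = false.
(b): T AND T AND F → false.
(i) all abutters consent — satisfied.
(ii) not (commercially zoned) — not satisfied.
So (c) is not satisfied (T AND F).
So (2) is not satisfied (F OR F OR F).
So Overall is not satisfied (T AND F).
Exception (fee paid) — not satisfied.
Result: main false OR exception false → false.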